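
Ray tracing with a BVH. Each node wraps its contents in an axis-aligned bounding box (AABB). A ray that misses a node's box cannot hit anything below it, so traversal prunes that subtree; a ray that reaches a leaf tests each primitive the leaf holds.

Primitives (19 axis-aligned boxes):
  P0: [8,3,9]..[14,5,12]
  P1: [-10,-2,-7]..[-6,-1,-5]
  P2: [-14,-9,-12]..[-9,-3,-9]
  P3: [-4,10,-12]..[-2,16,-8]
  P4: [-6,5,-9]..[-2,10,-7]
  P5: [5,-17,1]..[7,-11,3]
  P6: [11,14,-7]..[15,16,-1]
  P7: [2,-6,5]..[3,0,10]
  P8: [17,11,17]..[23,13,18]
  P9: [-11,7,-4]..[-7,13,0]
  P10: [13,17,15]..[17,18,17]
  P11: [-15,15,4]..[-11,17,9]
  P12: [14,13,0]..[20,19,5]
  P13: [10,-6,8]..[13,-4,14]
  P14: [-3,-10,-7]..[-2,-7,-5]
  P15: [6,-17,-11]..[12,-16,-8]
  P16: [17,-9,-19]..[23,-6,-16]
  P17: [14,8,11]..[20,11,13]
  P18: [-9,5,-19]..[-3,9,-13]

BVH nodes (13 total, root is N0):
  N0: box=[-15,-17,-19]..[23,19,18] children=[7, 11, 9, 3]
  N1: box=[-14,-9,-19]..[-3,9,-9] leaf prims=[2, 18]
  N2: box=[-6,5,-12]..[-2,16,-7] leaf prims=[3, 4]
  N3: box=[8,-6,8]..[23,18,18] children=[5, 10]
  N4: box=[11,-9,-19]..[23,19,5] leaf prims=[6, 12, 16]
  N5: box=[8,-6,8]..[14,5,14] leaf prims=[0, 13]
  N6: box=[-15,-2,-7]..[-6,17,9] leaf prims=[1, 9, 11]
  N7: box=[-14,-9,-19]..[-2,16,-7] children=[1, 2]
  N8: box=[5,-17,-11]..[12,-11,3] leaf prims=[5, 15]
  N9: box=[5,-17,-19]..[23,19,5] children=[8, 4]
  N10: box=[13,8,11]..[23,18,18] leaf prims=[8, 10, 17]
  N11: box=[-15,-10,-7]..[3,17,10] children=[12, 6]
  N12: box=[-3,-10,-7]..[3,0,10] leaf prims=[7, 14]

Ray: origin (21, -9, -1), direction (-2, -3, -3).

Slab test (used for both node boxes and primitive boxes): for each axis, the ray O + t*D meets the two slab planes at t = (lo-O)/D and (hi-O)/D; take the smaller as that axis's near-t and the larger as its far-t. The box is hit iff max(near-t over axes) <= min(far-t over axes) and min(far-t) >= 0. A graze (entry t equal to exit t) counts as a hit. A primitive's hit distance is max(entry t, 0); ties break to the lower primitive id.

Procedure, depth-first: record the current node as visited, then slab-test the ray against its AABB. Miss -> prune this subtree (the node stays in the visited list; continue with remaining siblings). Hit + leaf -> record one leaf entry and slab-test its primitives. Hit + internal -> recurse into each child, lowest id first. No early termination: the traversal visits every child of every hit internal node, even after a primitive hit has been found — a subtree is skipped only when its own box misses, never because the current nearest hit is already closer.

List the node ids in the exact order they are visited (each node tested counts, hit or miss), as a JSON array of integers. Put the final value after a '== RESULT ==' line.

Traverse from the root:
N0 x:[-1,18] y:[-28/3,8/3] z:[-19/3,6] -> hit [-1,8/3], descend [3, 7, 9, 11]
  N3 x:[-1,13/2] y:[-9,-1] z:[-19/3,-3] -> miss, prune
  N7 x:[23/2,35/2] y:[-25/3,0] z:[2,6] -> miss, prune
  N9 x:[-1,8] y:[-28/3,8/3] z:[-2,6] -> hit [-1,8/3], descend [4, 8]
    N4 x:[-1,5] y:[-28/3,0] z:[-2,6] -> hit [-1,0] leaf, test {P6(miss), P12(miss), P16(miss)}
    N8 x:[9/2,8] y:[2/3,8/3] z:[-4/3,10/3] -> miss, prune
  N11 x:[9,18] y:[-26/3,1/3] z:[-11/3,2] -> miss, prune

Visited [0, 3, 7, 9, 4, 8, 11]. Tests: 7 box, 1 leaf. Nearest: miss.

== RESULT ==
[0, 3, 7, 9, 4, 8, 11]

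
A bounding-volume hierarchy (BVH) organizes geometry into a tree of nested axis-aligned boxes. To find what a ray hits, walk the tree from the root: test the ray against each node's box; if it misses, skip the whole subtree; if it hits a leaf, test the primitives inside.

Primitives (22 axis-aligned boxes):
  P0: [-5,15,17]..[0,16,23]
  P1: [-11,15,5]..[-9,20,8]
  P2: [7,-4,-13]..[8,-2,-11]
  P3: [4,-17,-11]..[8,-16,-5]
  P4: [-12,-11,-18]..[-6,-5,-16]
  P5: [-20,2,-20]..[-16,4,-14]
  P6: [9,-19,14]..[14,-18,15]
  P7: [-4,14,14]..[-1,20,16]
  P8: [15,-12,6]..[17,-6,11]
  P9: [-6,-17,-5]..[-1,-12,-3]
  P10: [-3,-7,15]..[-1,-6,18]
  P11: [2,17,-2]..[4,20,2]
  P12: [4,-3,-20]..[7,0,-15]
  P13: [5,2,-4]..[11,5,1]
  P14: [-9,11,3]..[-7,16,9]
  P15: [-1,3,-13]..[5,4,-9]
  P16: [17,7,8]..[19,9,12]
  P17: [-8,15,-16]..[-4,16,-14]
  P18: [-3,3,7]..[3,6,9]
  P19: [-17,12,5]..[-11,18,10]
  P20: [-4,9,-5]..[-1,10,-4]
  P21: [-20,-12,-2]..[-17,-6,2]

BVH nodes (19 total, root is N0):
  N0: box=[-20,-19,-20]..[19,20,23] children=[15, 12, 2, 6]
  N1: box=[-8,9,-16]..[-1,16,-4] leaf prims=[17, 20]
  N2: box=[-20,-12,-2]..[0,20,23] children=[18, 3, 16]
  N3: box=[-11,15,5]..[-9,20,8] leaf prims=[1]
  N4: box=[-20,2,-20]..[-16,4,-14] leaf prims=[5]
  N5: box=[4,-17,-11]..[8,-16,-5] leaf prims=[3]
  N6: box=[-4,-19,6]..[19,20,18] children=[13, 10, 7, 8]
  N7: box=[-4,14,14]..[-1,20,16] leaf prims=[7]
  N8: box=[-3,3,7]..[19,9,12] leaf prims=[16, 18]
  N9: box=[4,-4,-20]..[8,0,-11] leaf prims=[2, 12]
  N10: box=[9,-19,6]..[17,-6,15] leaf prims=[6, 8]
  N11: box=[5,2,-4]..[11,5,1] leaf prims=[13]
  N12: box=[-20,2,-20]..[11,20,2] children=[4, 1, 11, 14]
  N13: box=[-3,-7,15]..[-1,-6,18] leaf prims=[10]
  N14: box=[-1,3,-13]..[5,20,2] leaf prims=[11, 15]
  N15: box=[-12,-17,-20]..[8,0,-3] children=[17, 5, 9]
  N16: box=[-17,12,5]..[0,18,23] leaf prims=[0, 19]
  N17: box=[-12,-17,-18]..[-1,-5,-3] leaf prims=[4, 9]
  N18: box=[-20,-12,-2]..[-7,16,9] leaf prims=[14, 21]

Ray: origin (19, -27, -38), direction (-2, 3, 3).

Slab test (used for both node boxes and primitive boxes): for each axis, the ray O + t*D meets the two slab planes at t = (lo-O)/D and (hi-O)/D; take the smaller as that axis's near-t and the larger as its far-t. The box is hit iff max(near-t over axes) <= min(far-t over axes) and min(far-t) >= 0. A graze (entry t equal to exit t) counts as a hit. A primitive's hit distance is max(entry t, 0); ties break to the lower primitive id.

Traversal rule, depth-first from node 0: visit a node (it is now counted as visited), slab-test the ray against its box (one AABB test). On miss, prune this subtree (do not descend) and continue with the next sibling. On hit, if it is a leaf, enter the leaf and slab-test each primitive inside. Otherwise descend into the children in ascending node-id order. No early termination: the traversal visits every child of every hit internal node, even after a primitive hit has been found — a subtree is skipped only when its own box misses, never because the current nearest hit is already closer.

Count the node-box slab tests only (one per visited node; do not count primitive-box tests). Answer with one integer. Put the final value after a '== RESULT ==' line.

Trace the traversal:
N0 x:[0,39/2] y:[8/3,47/3] z:[6,61/3] -> hit [6,47/3], descend [2, 6, 12, 15]
  N2 x:[19/2,39/2] y:[5,47/3] z:[12,61/3] -> hit [12,47/3], descend [3, 16, 18]
    N3 x:[14,15] y:[14,47/3] z:[43/3,46/3] -> hit [43/3,15] leaf, test {P1@t=43/3}
    N16 x:[19/2,18] y:[13,15] z:[43/3,61/3] -> hit [43/3,15] leaf, test {P0(miss), P19@t=15}
    N18 x:[13,39/2] y:[5,43/3] z:[12,47/3] -> hit [13,43/3] leaf, test {P14@t=41/3, P21(miss)}
  N6 x:[0,23/2] y:[8/3,47/3] z:[44/3,56/3] -> miss, prune
  N12 x:[4,39/2] y:[29/3,47/3] z:[6,40/3] -> hit [29/3,40/3], descend [1, 4, 11, 14]
    N1 x:[10,27/2] y:[12,43/3] z:[22/3,34/3] -> miss, prune
    N4 x:[35/2,39/2] y:[29/3,31/3] z:[6,8] -> miss, prune
    N11 x:[4,7] y:[29/3,32/3] z:[34/3,13] -> miss, prune
    N14 x:[7,10] y:[10,47/3] z:[25/3,40/3] -> hit [10,10] leaf, test {P11(miss), P15(miss)}
  N15 x:[11/2,31/2] y:[10/3,9] z:[6,35/3] -> hit [6,9], descend [5, 9, 17]
    N5 x:[11/2,15/2] y:[10/3,11/3] z:[9,11] -> miss, prune
    N9 x:[11/2,15/2] y:[23/3,9] z:[6,9] -> miss, prune
    N17 x:[10,31/2] y:[10/3,22/3] z:[20/3,35/3] -> miss, prune

Visited [0, 2, 3, 16, 18, 6, 12, 1, 4, 11, 14, 15, 5, 9, 17]. Tests: 15 box, 4 leaf. Nearest: P14.

== RESULT ==
15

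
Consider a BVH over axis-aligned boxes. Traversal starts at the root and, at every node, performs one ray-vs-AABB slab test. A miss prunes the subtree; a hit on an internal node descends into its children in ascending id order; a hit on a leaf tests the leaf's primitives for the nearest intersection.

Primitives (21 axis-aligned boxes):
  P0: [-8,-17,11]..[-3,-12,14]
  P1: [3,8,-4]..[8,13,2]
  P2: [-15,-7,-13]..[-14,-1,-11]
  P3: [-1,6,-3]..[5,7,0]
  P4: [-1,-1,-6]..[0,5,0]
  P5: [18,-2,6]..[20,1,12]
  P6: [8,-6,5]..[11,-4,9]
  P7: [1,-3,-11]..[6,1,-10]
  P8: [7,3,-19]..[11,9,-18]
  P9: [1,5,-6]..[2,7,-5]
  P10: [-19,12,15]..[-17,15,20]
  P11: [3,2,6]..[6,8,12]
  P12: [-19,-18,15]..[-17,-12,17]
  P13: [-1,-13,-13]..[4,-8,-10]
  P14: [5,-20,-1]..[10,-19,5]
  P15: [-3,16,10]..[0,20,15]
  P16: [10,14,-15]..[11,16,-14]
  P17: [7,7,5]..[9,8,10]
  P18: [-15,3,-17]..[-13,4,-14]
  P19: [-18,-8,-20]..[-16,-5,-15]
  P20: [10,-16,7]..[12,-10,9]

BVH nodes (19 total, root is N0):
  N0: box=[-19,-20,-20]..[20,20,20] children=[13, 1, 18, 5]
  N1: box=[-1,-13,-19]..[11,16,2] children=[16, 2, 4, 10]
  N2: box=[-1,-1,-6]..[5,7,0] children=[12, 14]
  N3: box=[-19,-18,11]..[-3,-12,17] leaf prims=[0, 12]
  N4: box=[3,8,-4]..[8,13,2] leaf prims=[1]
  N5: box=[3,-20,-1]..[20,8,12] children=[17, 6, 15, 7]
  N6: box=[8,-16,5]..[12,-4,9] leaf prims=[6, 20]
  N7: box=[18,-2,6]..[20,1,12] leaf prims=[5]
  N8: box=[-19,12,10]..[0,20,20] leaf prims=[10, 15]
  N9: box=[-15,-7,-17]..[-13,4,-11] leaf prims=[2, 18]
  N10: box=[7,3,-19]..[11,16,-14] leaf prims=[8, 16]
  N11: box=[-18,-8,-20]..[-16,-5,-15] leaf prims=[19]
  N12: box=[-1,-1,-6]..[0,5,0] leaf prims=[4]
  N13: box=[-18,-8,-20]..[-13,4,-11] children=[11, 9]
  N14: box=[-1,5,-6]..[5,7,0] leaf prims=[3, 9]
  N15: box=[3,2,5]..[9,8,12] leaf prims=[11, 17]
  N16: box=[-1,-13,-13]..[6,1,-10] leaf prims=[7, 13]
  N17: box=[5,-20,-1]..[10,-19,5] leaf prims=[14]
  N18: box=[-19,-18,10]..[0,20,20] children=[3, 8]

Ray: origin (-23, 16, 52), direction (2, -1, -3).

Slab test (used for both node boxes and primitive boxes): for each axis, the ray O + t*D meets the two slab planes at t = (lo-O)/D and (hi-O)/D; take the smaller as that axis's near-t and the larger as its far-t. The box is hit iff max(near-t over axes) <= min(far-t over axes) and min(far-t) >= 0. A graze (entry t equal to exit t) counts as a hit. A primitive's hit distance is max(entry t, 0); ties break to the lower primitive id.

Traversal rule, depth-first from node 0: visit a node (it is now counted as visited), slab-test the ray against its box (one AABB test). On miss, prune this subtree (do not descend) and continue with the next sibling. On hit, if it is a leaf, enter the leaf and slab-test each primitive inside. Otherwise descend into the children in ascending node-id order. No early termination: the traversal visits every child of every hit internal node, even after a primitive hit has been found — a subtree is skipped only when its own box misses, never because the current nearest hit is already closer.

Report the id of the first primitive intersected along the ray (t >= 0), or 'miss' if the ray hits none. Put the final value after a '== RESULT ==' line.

Traverse from the root:
N0 x:[2,43/2] y:[-4,36] z:[32/3,24] -> hit [32/3,43/2], descend [1, 5, 13, 18]
  N1 x:[11,17] y:[0,29] z:[50/3,71/3] -> hit [50/3,17], descend [2, 4, 10, 16]
    N2 x:[11,14] y:[9,17] z:[52/3,58/3] -> miss, prune
    N4 x:[13,31/2] y:[3,8] z:[50/3,56/3] -> miss, prune
    N10 x:[15,17] y:[0,13] z:[22,71/3] -> miss, prune
    N16 x:[11,29/2] y:[15,29] z:[62/3,65/3] -> miss, prune
  N5 x:[13,43/2] y:[8,36] z:[40/3,53/3] -> hit [40/3,53/3], descend [6, 7, 15, 17]
    N6 x:[31/2,35/2] y:[20,32] z:[43/3,47/3] -> miss, prune
    N7 x:[41/2,43/2] y:[15,18] z:[40/3,46/3] -> miss, prune
    N15 x:[13,16] y:[8,14] z:[40/3,47/3] -> hit [40/3,14] leaf, test {P11@t=40/3, P17(miss)}
    N17 x:[14,33/2] y:[35,36] z:[47/3,53/3] -> miss, prune
  N13 x:[5/2,5] y:[12,24] z:[21,24] -> miss, prune
  N18 x:[2,23/2] y:[-4,34] z:[32/3,14] -> hit [32/3,23/2], descend [3, 8]
    N3 x:[2,10] y:[28,34] z:[35/3,41/3] -> miss, prune
    N8 x:[2,23/2] y:[-4,4] z:[32/3,14] -> miss, prune

Visited [0, 1, 2, 4, 10, 16, 5, 6, 7, 15, 17, 13, 18, 3, 8]. Tests: 15 box, 1 leaf. Nearest: P11.

== RESULT ==
11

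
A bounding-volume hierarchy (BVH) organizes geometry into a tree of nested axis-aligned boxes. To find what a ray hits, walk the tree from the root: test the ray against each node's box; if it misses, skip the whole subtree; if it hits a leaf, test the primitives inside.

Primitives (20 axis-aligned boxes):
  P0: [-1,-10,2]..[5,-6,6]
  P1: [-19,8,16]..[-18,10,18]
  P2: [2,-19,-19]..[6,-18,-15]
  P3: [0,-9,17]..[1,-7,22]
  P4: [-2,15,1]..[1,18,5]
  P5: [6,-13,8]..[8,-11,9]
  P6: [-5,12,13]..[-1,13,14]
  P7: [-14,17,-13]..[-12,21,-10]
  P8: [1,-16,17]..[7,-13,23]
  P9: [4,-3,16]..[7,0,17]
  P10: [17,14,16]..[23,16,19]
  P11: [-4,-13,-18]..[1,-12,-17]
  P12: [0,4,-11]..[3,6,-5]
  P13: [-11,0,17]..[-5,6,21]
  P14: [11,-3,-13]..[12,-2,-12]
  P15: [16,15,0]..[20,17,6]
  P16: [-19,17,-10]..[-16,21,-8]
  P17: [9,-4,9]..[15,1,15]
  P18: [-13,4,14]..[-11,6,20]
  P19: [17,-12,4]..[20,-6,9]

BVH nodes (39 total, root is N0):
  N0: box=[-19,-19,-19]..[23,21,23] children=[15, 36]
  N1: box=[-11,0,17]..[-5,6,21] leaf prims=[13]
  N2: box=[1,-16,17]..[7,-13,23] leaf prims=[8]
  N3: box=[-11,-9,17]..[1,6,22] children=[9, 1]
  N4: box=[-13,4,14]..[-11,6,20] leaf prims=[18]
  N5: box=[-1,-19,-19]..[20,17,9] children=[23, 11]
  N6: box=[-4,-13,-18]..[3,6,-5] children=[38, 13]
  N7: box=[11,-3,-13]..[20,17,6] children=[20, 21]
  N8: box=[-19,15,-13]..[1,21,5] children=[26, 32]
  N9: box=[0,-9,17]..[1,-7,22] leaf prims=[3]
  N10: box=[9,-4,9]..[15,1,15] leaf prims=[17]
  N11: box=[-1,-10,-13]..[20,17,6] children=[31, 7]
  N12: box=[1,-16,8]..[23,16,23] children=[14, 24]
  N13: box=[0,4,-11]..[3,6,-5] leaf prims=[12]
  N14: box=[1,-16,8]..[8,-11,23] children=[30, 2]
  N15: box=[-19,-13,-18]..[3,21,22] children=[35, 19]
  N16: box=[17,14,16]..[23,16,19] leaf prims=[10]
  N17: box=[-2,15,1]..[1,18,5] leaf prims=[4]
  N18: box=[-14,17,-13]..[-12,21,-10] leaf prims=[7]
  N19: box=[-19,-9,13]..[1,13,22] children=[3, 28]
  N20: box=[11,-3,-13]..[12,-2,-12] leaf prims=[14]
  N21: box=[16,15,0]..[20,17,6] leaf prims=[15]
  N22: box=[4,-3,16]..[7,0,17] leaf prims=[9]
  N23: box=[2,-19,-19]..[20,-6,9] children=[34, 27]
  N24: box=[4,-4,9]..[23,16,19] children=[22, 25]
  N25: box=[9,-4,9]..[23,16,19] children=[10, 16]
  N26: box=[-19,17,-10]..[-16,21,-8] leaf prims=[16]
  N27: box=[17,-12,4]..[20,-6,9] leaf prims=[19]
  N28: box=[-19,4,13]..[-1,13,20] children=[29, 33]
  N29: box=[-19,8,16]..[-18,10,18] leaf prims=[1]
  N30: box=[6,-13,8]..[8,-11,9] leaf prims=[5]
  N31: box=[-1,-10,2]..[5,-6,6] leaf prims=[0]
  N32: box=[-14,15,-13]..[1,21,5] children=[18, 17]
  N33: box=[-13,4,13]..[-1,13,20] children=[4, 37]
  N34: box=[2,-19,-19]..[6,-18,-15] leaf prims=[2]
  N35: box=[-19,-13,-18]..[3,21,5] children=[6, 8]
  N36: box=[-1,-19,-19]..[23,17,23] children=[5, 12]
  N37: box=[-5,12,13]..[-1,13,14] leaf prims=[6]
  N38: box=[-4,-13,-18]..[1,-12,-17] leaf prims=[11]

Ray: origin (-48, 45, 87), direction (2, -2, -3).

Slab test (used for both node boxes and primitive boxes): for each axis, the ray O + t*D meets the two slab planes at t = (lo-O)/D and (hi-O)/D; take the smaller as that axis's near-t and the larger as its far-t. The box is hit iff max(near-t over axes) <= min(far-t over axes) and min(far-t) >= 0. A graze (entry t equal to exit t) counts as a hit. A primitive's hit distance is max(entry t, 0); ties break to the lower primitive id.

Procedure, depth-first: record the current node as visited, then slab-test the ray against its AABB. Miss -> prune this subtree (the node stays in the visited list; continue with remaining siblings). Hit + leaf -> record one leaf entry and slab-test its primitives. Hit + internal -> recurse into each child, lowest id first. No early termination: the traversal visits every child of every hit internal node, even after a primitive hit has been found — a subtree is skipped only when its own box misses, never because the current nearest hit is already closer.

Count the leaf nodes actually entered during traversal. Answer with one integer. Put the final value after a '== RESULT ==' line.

Trace the traversal:
N0 x:[29/2,71/2] y:[12,32] z:[64/3,106/3] -> hit [64/3,32], descend [15, 36]
  N15 x:[29/2,51/2] y:[12,29] z:[65/3,35] -> hit [65/3,51/2], descend [19, 35]
    N19 x:[29/2,49/2] y:[16,27] z:[65/3,74/3] -> hit [65/3,49/2], descend [3, 28]
      N3 x:[37/2,49/2] y:[39/2,27] z:[65/3,70/3] -> hit [65/3,70/3], descend [1, 9]
        N1 x:[37/2,43/2] y:[39/2,45/2] z:[22,70/3] -> miss, prune
        N9 x:[24,49/2] y:[26,27] z:[65/3,70/3] -> miss, prune
      N28 x:[29/2,47/2] y:[16,41/2] z:[67/3,74/3] -> miss, prune
    N35 x:[29/2,51/2] y:[12,29] z:[82/3,35] -> miss, prune
  N36 x:[47/2,71/2] y:[14,32] z:[64/3,106/3] -> hit [47/2,32], descend [5, 12]
    N5 x:[47/2,34] y:[14,32] z:[26,106/3] -> hit [26,32], descend [11, 23]
      N11 x:[47/2,34] y:[14,55/2] z:[27,100/3] -> hit [27,55/2], descend [7, 31]
        N7 x:[59/2,34] y:[14,24] z:[27,100/3] -> miss, prune
        N31 x:[47/2,53/2] y:[51/2,55/2] z:[27,85/3] -> miss, prune
      N23 x:[25,34] y:[51/2,32] z:[26,106/3] -> hit [26,32], descend [27, 34]
        N27 x:[65/2,34] y:[51/2,57/2] z:[26,83/3] -> miss, prune
        N34 x:[25,27] y:[63/2,32] z:[34,106/3] -> miss, prune
    N12 x:[49/2,71/2] y:[29/2,61/2] z:[64/3,79/3] -> hit [49/2,79/3], descend [14, 24]
      N14 x:[49/2,28] y:[28,61/2] z:[64/3,79/3] -> miss, prune
      N24 x:[26,71/2] y:[29/2,49/2] z:[68/3,26] -> miss, prune

19 AABB tests over nodes [0, 15, 19, 3, 1, 9, 28, 35, 36, 5, 11, 7, 31, 23, 27, 34, 12, 14, 24]; 0 leaves entered; closest miss.

== RESULT ==
0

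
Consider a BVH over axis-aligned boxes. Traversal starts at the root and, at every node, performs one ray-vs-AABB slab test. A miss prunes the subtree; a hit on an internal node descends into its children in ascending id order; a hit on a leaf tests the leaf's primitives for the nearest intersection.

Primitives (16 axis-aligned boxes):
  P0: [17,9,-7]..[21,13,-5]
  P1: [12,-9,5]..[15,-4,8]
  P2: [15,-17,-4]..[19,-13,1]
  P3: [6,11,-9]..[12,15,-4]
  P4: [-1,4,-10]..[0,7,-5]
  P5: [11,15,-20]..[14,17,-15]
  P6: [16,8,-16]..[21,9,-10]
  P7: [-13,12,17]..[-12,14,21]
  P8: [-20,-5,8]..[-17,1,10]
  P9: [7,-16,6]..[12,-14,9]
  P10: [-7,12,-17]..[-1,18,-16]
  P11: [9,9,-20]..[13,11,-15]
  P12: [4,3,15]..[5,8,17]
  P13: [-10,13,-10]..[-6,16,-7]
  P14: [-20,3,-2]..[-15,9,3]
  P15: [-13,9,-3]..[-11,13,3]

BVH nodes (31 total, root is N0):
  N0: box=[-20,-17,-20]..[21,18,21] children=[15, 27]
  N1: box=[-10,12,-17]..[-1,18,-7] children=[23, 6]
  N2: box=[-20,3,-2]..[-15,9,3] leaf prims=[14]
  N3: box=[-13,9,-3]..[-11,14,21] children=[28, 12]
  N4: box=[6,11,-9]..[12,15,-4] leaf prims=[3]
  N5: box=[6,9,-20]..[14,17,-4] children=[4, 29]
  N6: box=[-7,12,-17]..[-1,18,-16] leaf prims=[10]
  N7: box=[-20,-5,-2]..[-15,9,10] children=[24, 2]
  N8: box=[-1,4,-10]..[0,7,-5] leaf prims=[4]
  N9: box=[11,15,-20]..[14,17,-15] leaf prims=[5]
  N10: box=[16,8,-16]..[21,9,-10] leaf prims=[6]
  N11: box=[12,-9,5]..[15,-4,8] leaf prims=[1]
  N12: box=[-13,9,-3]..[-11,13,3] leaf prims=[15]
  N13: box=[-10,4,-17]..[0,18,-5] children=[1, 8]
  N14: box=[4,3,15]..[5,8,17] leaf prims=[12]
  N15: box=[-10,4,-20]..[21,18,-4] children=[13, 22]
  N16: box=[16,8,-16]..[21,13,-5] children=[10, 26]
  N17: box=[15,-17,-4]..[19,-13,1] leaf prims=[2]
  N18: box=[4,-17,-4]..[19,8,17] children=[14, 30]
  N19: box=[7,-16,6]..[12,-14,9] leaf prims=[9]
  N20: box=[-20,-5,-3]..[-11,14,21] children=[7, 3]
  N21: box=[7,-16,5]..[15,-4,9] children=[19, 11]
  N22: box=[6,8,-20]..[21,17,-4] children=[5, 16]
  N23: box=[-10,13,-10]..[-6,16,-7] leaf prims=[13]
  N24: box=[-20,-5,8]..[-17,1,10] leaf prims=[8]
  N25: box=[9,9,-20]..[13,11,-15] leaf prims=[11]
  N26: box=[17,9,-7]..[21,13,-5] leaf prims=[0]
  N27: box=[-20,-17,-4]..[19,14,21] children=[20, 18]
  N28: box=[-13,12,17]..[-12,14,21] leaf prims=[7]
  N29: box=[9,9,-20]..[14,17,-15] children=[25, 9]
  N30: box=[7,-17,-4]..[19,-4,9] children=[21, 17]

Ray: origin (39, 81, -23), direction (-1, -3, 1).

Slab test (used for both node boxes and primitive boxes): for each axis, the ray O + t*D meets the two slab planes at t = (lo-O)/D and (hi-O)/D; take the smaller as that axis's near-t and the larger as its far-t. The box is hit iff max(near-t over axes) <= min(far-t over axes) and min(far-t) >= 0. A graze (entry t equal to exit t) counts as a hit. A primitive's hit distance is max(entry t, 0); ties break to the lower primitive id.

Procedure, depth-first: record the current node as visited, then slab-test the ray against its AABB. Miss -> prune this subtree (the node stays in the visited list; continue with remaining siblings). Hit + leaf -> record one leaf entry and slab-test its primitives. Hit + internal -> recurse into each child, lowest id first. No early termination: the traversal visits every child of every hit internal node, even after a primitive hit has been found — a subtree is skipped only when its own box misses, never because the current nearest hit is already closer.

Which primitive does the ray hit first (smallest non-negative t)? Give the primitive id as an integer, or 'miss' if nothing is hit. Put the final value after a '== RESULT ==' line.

Trace the traversal:
N0 x:[18,59] y:[21,98/3] z:[3,44] -> hit [21,98/3], descend [15, 27]
  N15 x:[18,49] y:[21,77/3] z:[3,19] -> miss, prune
  N27 x:[20,59] y:[67/3,98/3] z:[19,44] -> hit [67/3,98/3], descend [18, 20]
    N18 x:[20,35] y:[73/3,98/3] z:[19,40] -> hit [73/3,98/3], descend [14, 30]
      N14 x:[34,35] y:[73/3,26] z:[38,40] -> miss, prune
      N30 x:[20,32] y:[85/3,98/3] z:[19,32] -> hit [85/3,32], descend [17, 21]
        N17 x:[20,24] y:[94/3,98/3] z:[19,24] -> miss, prune
        N21 x:[24,32] y:[85/3,97/3] z:[28,32] -> hit [85/3,32], descend [11, 19]
          N11 x:[24,27] y:[85/3,30] z:[28,31] -> miss, prune
          N19 x:[27,32] y:[95/3,97/3] z:[29,32] -> hit [95/3,32] leaf, test {P9@t=95/3}
    N20 x:[50,59] y:[67/3,86/3] z:[20,44] -> miss, prune

11 AABB tests over nodes [0, 15, 27, 18, 14, 30, 17, 21, 11, 19, 20]; 1 leaf entered; closest P9.

== RESULT ==
9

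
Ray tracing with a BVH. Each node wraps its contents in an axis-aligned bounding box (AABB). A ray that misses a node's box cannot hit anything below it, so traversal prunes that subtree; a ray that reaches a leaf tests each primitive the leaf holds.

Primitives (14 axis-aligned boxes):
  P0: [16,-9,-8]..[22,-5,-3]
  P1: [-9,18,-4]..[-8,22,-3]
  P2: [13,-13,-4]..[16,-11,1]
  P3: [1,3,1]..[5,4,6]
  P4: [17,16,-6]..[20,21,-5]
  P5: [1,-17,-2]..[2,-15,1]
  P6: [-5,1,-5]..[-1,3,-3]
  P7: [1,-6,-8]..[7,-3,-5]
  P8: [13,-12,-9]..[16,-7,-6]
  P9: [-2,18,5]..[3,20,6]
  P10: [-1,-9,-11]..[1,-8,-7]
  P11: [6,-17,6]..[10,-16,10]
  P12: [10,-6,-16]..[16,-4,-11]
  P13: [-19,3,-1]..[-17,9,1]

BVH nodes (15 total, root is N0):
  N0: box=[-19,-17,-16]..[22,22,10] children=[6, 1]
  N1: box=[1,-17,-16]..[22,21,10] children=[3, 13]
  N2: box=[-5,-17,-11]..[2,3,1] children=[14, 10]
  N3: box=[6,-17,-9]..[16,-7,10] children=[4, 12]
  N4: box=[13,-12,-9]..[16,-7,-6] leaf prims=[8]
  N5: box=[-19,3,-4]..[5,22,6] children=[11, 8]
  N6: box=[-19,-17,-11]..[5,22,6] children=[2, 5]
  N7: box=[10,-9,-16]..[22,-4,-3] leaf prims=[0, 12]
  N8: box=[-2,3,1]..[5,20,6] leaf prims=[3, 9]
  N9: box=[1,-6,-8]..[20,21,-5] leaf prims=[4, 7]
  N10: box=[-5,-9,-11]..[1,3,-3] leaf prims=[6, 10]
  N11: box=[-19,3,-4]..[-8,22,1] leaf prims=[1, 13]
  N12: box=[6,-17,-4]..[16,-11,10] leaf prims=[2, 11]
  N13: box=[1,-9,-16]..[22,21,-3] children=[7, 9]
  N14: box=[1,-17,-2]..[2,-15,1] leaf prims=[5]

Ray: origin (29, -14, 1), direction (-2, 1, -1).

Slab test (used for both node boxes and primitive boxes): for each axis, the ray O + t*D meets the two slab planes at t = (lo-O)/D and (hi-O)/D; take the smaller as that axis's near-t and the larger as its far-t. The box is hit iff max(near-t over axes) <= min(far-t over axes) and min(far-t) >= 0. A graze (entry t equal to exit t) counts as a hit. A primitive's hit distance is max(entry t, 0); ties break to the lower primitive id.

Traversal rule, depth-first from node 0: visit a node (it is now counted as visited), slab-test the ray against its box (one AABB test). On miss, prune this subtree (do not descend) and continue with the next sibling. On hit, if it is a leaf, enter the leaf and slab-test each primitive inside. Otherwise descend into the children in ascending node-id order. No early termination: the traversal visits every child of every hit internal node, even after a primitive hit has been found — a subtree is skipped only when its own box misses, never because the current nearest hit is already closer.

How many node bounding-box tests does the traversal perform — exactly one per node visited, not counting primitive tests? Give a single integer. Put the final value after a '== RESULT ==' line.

Walk:
N0 x:[7/2,24] y:[-3,36] z:[-9,17] -> hit [7/2,17], descend [1, 6]
  N1 x:[7/2,14] y:[-3,35] z:[-9,17] -> hit [7/2,14], descend [3, 13]
    N3 x:[13/2,23/2] y:[-3,7] z:[-9,10] -> hit [13/2,7], descend [4, 12]
      N4 x:[13/2,8] y:[2,7] z:[7,10] -> hit [7,7] leaf, test {P8@t=7}
      N12 x:[13/2,23/2] y:[-3,3] z:[-9,5] -> miss, prune
    N13 x:[7/2,14] y:[5,35] z:[4,17] -> hit [5,14], descend [7, 9]
      N7 x:[7/2,19/2] y:[5,10] z:[4,17] -> hit [5,19/2] leaf, test {P0@t=5, P12(miss)}
      N9 x:[9/2,14] y:[8,35] z:[6,9] -> hit [8,9] leaf, test {P4(miss), P7(miss)}
  N6 x:[12,24] y:[-3,36] z:[-5,12] -> hit [12,12], descend [2, 5]
    N2 x:[27/2,17] y:[-3,17] z:[0,12] -> miss, prune
    N5 x:[12,24] y:[17,36] z:[-5,5] -> miss, prune

Visited [0, 1, 3, 4, 12, 13, 7, 9, 6, 2, 5]. Tests: 11 box, 3 leaf. Nearest: P0.

== RESULT ==
11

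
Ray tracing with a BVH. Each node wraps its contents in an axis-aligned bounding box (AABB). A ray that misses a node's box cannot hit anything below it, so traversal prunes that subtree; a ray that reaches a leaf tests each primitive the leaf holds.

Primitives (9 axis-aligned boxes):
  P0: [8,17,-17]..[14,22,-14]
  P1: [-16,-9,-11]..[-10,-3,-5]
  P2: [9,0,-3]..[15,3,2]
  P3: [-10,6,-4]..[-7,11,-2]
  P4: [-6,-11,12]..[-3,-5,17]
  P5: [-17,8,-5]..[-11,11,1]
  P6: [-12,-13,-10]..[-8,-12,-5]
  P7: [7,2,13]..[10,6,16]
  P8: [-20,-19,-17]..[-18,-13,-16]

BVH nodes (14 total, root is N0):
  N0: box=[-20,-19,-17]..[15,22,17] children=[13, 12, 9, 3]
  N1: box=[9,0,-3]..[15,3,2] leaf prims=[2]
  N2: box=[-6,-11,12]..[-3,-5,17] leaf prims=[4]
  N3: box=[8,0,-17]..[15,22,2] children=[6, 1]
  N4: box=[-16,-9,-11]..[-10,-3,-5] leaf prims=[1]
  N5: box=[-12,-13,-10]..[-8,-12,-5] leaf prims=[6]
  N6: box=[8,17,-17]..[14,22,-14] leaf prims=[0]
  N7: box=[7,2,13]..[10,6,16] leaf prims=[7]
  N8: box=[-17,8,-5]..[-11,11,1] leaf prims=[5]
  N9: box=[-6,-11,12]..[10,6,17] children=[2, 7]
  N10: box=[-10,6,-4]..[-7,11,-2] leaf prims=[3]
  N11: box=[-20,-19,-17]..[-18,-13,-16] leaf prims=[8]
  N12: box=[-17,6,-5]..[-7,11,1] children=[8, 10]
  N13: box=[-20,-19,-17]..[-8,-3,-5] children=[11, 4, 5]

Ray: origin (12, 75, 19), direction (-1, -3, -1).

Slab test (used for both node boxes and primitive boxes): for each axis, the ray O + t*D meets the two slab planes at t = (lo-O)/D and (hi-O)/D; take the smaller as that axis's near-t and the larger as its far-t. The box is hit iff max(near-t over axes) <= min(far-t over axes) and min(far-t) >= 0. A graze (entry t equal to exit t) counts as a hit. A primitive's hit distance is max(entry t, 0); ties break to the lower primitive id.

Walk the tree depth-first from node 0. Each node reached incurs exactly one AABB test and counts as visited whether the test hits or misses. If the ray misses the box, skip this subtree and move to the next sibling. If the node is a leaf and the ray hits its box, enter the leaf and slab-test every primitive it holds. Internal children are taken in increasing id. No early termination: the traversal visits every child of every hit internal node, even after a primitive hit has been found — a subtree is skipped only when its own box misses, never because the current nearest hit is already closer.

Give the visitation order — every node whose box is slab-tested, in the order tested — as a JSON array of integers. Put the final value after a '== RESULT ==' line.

Walk:
N0 x:[-3,32] y:[53/3,94/3] z:[2,36] -> hit [53/3,94/3], descend [3, 9, 12, 13]
  N3 x:[-3,4] y:[53/3,25] z:[17,36] -> miss, prune
  N9 x:[2,18] y:[23,86/3] z:[2,7] -> miss, prune
  N12 x:[19,29] y:[64/3,23] z:[18,24] -> hit [64/3,23], descend [8, 10]
    N8 x:[23,29] y:[64/3,67/3] z:[18,24] -> miss, prune
    N10 x:[19,22] y:[64/3,23] z:[21,23] -> hit [64/3,22] leaf, test {P3@t=64/3}
  N13 x:[20,32] y:[26,94/3] z:[24,36] -> hit [26,94/3], descend [4, 5, 11]
    N4 x:[22,28] y:[26,28] z:[24,30] -> hit [26,28] leaf, test {P1@t=26}
    N5 x:[20,24] y:[29,88/3] z:[24,29] -> miss, prune
    N11 x:[30,32] y:[88/3,94/3] z:[35,36] -> miss, prune

10 AABB tests over nodes [0, 3, 9, 12, 8, 10, 13, 4, 5, 11]; 2 leaves entered; closest P3.

== RESULT ==
[0, 3, 9, 12, 8, 10, 13, 4, 5, 11]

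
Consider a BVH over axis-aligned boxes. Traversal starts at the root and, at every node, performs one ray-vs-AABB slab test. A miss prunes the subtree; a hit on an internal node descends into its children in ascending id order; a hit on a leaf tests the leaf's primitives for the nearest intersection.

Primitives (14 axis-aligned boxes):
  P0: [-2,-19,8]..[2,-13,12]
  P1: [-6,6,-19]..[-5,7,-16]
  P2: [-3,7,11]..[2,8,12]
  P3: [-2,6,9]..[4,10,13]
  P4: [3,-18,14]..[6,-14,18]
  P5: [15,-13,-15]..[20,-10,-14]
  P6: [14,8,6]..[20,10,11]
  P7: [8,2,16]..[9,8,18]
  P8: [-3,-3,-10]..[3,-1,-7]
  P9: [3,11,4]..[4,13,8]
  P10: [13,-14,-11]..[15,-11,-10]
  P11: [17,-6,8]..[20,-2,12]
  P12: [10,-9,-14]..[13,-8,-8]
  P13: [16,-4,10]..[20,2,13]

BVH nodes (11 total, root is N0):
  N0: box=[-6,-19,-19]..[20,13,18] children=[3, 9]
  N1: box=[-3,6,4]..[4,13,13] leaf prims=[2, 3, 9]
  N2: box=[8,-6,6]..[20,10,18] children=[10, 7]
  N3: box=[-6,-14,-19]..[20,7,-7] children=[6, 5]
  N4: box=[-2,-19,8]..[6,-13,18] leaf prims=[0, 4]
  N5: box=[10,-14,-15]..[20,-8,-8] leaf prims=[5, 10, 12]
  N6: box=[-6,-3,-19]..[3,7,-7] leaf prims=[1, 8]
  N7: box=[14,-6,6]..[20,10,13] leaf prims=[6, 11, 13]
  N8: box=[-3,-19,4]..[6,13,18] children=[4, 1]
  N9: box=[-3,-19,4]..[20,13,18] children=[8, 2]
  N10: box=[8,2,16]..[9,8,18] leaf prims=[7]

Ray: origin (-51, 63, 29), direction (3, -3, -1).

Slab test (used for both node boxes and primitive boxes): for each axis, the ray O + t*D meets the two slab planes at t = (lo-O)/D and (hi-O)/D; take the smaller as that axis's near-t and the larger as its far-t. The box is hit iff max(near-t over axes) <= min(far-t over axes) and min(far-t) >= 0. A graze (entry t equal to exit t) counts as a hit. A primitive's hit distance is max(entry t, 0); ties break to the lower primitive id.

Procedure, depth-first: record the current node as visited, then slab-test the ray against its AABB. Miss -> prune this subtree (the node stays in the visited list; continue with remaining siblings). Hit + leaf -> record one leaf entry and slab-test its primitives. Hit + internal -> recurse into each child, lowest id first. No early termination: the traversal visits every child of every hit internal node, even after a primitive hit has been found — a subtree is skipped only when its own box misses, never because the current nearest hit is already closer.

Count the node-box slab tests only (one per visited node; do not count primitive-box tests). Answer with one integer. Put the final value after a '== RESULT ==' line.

Walk:
N0 x:[15,71/3] y:[50/3,82/3] z:[11,48] -> hit [50/3,71/3], descend [3, 9]
  N3 x:[15,71/3] y:[56/3,77/3] z:[36,48] -> miss, prune
  N9 x:[16,71/3] y:[50/3,82/3] z:[11,25] -> hit [50/3,71/3], descend [2, 8]
    N2 x:[59/3,71/3] y:[53/3,23] z:[11,23] -> hit [59/3,23], descend [7, 10]
      N7 x:[65/3,71/3] y:[53/3,23] z:[16,23] -> hit [65/3,23] leaf, test {P6(miss), P11(miss), P13(miss)}
      N10 x:[59/3,20] y:[55/3,61/3] z:[11,13] -> miss, prune
    N8 x:[16,19] y:[50/3,82/3] z:[11,25] -> hit [50/3,19], descend [1, 4]
      N1 x:[16,55/3] y:[50/3,19] z:[16,25] -> hit [50/3,55/3] leaf, test {P2(miss), P3@t=53/3, P9(miss)}
      N4 x:[49/3,19] y:[76/3,82/3] z:[11,21] -> miss, prune

order=[0, 3, 9, 2, 7, 10, 8, 1, 4]  |boxes|=9  |leaves|=2  hit=P3

== RESULT ==
9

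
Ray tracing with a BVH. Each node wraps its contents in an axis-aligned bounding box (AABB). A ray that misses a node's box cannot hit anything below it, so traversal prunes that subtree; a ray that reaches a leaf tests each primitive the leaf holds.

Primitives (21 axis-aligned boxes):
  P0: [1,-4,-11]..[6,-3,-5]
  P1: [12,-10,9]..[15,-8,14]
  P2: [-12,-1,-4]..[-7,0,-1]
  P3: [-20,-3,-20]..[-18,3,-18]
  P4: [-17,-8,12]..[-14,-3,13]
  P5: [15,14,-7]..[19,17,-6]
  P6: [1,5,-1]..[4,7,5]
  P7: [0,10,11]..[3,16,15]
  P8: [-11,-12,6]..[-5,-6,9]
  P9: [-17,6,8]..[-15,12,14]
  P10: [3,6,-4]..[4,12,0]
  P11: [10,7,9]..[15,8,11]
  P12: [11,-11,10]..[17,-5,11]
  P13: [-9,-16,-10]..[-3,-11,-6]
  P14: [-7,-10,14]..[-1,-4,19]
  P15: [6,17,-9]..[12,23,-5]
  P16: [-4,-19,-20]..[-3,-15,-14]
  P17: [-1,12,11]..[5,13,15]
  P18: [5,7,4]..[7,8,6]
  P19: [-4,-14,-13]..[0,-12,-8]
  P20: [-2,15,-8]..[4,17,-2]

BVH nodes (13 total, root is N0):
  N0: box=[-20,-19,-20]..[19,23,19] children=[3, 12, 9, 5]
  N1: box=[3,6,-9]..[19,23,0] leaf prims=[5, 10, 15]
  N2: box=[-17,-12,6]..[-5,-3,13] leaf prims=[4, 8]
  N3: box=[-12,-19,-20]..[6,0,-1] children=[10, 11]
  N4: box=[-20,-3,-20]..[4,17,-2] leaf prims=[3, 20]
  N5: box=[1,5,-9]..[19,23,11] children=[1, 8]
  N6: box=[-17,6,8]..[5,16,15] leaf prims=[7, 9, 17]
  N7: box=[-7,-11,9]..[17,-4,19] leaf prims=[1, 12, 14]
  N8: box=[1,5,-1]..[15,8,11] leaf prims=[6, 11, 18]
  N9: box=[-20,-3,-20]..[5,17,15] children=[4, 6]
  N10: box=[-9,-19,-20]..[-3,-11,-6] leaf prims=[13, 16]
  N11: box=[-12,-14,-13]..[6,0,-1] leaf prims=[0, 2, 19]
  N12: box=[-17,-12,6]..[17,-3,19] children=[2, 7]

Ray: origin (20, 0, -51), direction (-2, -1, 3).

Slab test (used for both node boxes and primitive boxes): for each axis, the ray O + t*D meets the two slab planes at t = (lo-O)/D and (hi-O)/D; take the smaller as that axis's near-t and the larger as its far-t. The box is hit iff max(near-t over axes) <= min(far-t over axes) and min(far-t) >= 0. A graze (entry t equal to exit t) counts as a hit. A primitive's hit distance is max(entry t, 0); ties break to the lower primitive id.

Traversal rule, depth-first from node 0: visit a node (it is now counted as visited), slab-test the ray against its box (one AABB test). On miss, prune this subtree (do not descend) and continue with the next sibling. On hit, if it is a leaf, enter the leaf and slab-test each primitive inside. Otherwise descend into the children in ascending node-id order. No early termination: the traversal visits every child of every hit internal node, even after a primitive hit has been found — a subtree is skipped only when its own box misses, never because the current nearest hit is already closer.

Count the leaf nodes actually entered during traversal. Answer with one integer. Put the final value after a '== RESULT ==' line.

Traverse from the root:
N0 x:[1/2,20] y:[-23,19] z:[31/3,70/3] -> hit [31/3,19], descend [3, 5, 9, 12]
  N3 x:[7,16] y:[0,19] z:[31/3,50/3] -> hit [31/3,16], descend [10, 11]
    N10 x:[23/2,29/2] y:[11,19] z:[31/3,15] -> hit [23/2,29/2] leaf, test {P13@t=41/3, P16(miss)}
    N11 x:[7,16] y:[0,14] z:[38/3,50/3] -> hit [38/3,14] leaf, test {P0(miss), P2(miss), P19(miss)}
  N5 x:[1/2,19/2] y:[-23,-5] z:[14,62/3] -> miss, prune
  N9 x:[15/2,20] y:[-17,3] z:[31/3,22] -> miss, prune
  N12 x:[3/2,37/2] y:[3,12] z:[19,70/3] -> miss, prune

Visited [0, 3, 10, 11, 5, 9, 12]. Tests: 7 box, 2 leaf. Nearest: P13.

== RESULT ==
2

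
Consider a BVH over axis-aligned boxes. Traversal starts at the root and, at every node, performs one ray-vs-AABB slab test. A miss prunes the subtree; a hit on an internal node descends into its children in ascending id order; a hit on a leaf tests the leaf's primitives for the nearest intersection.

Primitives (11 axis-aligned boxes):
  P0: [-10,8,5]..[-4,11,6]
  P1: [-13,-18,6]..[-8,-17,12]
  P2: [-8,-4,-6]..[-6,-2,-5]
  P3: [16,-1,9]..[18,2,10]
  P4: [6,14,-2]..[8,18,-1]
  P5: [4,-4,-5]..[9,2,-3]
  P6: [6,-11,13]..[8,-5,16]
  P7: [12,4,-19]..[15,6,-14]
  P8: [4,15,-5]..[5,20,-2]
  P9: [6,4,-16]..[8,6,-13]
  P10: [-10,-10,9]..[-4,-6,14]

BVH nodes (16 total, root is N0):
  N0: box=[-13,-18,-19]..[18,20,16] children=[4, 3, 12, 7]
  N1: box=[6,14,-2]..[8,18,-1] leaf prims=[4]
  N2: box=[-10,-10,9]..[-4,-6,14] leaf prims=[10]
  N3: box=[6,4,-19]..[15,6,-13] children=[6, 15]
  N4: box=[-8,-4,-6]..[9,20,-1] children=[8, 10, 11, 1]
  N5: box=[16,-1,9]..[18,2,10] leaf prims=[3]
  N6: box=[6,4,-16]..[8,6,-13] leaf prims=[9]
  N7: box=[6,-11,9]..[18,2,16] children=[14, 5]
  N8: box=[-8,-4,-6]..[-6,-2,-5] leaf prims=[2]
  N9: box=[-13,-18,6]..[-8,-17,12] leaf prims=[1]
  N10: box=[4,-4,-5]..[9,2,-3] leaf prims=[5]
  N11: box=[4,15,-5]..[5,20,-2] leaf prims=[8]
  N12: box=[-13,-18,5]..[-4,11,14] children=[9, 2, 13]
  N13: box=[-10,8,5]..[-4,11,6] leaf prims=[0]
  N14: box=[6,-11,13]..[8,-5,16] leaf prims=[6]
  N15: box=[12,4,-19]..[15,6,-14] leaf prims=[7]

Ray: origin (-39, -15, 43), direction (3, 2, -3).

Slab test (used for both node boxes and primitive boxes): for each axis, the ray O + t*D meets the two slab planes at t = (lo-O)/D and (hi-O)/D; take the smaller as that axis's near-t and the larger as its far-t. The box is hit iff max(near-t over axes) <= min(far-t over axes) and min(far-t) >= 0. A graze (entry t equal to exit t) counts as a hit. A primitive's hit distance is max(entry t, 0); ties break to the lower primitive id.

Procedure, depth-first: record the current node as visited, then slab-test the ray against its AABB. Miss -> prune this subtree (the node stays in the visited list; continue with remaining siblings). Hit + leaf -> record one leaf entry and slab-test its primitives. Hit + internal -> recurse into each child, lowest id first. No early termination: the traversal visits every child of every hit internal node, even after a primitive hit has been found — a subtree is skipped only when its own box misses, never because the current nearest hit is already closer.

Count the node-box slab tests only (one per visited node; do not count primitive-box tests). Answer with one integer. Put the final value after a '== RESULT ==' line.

Traverse from the root:
N0 x:[26/3,19] y:[-3/2,35/2] z:[9,62/3] -> hit [9,35/2], descend [3, 4, 7, 12]
  N3 x:[15,18] y:[19/2,21/2] z:[56/3,62/3] -> miss, prune
  N4 x:[31/3,16] y:[11/2,35/2] z:[44/3,49/3] -> hit [44/3,16], descend [1, 8, 10, 11]
    N1 x:[15,47/3] y:[29/2,33/2] z:[44/3,15] -> hit [15,15] leaf, test {P4@t=15}
    N8 x:[31/3,11] y:[11/2,13/2] z:[16,49/3] -> miss, prune
    N10 x:[43/3,16] y:[11/2,17/2] z:[46/3,16] -> miss, prune
    N11 x:[43/3,44/3] y:[15,35/2] z:[15,16] -> miss, prune
  N7 x:[15,19] y:[2,17/2] z:[9,34/3] -> miss, prune
  N12 x:[26/3,35/3] y:[-3/2,13] z:[29/3,38/3] -> hit [29/3,35/3], descend [2, 9, 13]
    N2 x:[29/3,35/3] y:[5/2,9/2] z:[29/3,34/3] -> miss, prune
    N9 x:[26/3,31/3] y:[-3/2,-1] z:[31/3,37/3] -> miss, prune
    N13 x:[29/3,35/3] y:[23/2,13] z:[37/3,38/3] -> miss, prune

Summary -> nodes [0, 3, 4, 1, 8, 10, 11, 7, 12, 2, 9, 13]; box-tests=12; leaf-entries=1; first=P4

== RESULT ==
12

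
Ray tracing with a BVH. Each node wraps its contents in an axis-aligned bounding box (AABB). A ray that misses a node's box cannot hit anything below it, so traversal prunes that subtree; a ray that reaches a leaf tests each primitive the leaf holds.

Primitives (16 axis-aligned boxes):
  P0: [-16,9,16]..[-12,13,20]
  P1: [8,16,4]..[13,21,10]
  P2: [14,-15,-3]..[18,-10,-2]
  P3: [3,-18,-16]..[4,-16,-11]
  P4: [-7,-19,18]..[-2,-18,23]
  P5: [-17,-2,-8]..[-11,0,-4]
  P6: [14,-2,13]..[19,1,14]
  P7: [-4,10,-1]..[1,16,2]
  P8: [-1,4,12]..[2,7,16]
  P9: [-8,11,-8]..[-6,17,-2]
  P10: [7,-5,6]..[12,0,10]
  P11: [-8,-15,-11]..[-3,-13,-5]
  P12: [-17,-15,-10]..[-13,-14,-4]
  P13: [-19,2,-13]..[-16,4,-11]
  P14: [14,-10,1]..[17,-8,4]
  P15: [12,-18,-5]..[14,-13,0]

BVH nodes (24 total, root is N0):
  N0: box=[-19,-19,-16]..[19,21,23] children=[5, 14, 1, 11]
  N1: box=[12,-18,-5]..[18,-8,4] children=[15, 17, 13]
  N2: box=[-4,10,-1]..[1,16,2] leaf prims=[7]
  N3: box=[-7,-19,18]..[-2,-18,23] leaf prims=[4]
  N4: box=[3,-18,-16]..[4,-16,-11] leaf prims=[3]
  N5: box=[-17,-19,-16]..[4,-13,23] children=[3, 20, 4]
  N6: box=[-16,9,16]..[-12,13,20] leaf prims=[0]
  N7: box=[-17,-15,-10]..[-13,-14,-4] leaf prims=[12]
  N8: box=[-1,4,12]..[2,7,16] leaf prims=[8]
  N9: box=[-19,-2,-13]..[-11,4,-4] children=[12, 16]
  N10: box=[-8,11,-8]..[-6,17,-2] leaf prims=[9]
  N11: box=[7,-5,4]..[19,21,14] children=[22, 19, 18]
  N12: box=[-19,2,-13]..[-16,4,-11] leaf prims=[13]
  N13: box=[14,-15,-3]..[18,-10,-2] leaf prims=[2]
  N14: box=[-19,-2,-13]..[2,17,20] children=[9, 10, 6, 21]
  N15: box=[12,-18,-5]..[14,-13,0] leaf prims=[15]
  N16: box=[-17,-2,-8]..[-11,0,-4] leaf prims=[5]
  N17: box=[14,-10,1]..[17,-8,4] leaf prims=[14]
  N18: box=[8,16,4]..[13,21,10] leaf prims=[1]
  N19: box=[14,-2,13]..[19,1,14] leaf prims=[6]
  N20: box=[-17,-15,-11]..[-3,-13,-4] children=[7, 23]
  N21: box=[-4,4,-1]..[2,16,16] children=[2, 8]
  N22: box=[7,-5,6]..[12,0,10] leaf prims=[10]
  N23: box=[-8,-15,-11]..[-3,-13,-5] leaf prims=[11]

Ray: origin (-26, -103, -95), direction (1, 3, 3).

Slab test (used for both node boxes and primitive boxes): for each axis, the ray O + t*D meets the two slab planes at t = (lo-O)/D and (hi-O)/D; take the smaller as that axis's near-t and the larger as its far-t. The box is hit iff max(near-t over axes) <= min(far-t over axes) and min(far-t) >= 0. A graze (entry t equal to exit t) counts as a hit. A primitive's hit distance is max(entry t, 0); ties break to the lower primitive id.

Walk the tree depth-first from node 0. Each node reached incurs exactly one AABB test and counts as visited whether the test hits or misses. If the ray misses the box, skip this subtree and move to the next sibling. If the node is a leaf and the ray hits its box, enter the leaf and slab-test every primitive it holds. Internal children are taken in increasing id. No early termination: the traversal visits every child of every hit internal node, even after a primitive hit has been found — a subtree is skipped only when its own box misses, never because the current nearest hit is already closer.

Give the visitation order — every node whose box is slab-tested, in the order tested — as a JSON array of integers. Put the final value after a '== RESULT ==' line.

Walk:
N0 x:[7,45] y:[28,124/3] z:[79/3,118/3] -> hit [28,118/3], descend [1, 5, 11, 14]
  N1 x:[38,44] y:[85/3,95/3] z:[30,33] -> miss, prune
  N5 x:[9,30] y:[28,30] z:[79/3,118/3] -> hit [28,30], descend [3, 4, 20]
    N3 x:[19,24] y:[28,85/3] z:[113/3,118/3] -> miss, prune
    N4 x:[29,30] y:[85/3,29] z:[79/3,28] -> miss, prune
    N20 x:[9,23] y:[88/3,30] z:[28,91/3] -> miss, prune
  N11 x:[33,45] y:[98/3,124/3] z:[33,109/3] -> hit [33,109/3], descend [18, 19, 22]
    N18 x:[34,39] y:[119/3,124/3] z:[33,35] -> miss, prune
    N19 x:[40,45] y:[101/3,104/3] z:[36,109/3] -> miss, prune
    N22 x:[33,38] y:[98/3,103/3] z:[101/3,35] -> hit [101/3,103/3] leaf, test {P10@t=101/3}
  N14 x:[7,28] y:[101/3,40] z:[82/3,115/3] -> miss, prune

Visited [0, 1, 5, 3, 4, 20, 11, 18, 19, 22, 14]. Tests: 11 box, 1 leaf. Nearest: P10.

== RESULT ==
[0, 1, 5, 3, 4, 20, 11, 18, 19, 22, 14]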